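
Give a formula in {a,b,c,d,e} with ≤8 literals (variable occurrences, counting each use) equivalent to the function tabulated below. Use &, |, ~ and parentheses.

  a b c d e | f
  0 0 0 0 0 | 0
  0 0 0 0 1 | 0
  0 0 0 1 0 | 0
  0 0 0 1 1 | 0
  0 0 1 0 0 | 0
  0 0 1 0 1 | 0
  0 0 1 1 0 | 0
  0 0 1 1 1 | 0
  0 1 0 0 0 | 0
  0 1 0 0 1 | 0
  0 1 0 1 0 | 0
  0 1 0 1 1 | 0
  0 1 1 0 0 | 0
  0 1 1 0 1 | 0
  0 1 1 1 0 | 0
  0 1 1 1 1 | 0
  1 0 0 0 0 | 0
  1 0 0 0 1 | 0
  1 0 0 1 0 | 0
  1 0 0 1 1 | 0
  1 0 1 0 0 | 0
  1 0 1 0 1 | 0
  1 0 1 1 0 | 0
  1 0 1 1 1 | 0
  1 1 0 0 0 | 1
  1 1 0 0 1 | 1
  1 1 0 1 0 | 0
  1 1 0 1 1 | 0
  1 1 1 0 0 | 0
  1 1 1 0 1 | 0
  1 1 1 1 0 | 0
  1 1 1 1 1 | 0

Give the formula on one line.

(((~c & b) & a) & (~a | ((b & ~c) & ~d)))

  ~c = 11110000111100001111000011110000
  (~c & b) = 00000000111100000000000011110000
  ((~c & b) & a) = 00000000000000000000000011110000
  ~a = 11111111111111110000000000000000
  (b & ~c) = 00000000111100000000000011110000
  ~d = 11001100110011001100110011001100
  ((b & ~c) & ~d) = 00000000110000000000000011000000
  (~a | ((b & ~c) & ~d)) = 11111111111111110000000011000000
  (((~c & b) & a) & (~a | ((b & ~c) & ~d))) = 00000000000000000000000011000000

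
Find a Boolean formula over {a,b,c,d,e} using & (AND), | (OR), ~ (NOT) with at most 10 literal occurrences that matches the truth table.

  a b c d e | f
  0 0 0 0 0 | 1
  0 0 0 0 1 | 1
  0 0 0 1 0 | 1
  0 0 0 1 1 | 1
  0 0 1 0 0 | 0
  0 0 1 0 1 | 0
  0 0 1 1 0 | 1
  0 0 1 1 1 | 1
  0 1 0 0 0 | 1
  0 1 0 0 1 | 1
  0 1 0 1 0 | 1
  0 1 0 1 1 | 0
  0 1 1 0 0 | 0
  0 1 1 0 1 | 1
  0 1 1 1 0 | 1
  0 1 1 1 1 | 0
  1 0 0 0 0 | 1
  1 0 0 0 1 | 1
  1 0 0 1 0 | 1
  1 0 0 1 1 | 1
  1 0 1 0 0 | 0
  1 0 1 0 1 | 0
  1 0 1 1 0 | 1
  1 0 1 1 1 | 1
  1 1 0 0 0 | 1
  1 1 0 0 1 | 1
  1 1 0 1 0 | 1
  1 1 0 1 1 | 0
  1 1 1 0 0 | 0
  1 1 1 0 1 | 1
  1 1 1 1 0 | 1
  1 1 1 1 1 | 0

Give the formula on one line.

(((b & e) | (~c | d)) & ((~d | ~b) | ~e))

  (b & e) = 00000000010101010000000001010101
  ~c = 11110000111100001111000011110000
  (~c | d) = 11110011111100111111001111110011
  ((b & e) | (~c | d)) = 11110011111101111111001111110111
  ~d = 11001100110011001100110011001100
  ~b = 11111111000000001111111100000000
  (~d | ~b) = 11111111110011001111111111001100
  ~e = 10101010101010101010101010101010
  ((~d | ~b) | ~e) = 11111111111011101111111111101110
  (((b & e) | (~c | d)) & ((~d | ~b) | ~e)) = 11110011111001101111001111100110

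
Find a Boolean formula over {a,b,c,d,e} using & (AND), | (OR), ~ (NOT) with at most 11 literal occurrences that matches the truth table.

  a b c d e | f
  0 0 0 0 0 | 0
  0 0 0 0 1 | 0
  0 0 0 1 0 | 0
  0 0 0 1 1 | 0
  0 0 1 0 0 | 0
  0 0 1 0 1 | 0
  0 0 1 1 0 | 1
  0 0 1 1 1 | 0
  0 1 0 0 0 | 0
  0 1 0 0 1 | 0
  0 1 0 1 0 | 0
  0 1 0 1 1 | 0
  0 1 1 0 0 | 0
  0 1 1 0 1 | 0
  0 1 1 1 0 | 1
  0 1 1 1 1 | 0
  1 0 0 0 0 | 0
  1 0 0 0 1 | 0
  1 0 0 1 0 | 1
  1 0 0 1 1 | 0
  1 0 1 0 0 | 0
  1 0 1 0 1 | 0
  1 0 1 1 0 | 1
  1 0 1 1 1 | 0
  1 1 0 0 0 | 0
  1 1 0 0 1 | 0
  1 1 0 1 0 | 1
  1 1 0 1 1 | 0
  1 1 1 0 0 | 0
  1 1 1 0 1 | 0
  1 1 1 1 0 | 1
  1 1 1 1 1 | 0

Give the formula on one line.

  (a | c) = 00001111000011111111111111111111
  ~d = 11001100110011001100110011001100
  ~e = 10101010101010101010101010101010
  ~a = 11111111111111110000000000000000
  ~c = 11110000111100001111000011110000
  (~a | ~c) = 11111111111111111111000011110000
  (~e | (~a | ~c)) = 11111111111111111111101011111010
  (~d | (~e | (~a | ~c))) = 11111111111111111111111011111110
  ((~d | (~e | (~a | ~c))) & d) = 00110011001100110011001000110010
  ((a | c) & ((~d | (~e | (~a | ~c))) & d)) = 00000011000000110011001000110010
  (((a | c) & ((~d | (~e | (~a | ~c))) & d)) & ~e) = 00000010000000100010001000100010

(((a | c) & ((~d | (~e | (~a | ~c))) & d)) & ~e)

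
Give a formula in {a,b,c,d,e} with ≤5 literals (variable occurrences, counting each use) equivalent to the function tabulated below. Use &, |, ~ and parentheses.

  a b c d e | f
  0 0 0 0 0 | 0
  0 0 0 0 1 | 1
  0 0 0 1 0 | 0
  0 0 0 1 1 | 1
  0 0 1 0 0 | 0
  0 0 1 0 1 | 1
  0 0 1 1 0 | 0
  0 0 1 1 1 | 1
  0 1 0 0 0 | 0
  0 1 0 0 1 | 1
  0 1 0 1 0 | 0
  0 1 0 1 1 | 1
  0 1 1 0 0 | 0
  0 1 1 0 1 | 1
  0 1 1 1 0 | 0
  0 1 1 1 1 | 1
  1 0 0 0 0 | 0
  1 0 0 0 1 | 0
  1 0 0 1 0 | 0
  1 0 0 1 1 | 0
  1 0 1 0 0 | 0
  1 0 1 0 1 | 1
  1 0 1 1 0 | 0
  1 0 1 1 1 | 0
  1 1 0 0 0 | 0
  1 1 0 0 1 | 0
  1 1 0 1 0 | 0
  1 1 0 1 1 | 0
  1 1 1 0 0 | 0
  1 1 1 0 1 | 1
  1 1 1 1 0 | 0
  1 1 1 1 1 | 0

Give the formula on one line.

  ~d = 11001100110011001100110011001100
  (c & ~d) = 00001100000011000000110000001100
  ~a = 11111111111111110000000000000000
  ((c & ~d) | ~a) = 11111111111111110000110000001100
  (((c & ~d) | ~a) & e) = 01010101010101010000010000000100

(((c & ~d) | ~a) & e)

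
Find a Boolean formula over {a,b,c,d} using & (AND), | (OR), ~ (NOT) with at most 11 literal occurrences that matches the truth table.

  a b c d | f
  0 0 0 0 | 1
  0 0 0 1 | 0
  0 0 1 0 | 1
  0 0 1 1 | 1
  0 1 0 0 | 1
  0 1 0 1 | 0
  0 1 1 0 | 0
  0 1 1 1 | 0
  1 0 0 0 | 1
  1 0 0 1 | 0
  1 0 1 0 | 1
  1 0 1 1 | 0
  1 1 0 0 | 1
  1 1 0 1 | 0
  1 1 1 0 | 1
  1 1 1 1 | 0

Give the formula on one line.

  ~d = 1010101010101010
  ~c = 1100110011001100
  (~c | a) = 1100110011111111
  (~d & (~c | a)) = 1000100010101010
  ~b = 1111000011110000
  ~a = 1111111100000000
  (~b & ~a) = 1111000000000000
  (c & d) = 0001000100010001
  (~b | (c & d)) = 1111000111110001
  ((~b | (c & d)) & c) = 0011000100110001
  ((~b & ~a) & ((~b | (c & d)) & c)) = 0011000000000000
  ((~d & (~c | a)) | ((~b & ~a) & ((~b | (c & d)) & c))) = 1011100010101010

((~d & (~c | a)) | ((~b & ~a) & ((~b | (c & d)) & c)))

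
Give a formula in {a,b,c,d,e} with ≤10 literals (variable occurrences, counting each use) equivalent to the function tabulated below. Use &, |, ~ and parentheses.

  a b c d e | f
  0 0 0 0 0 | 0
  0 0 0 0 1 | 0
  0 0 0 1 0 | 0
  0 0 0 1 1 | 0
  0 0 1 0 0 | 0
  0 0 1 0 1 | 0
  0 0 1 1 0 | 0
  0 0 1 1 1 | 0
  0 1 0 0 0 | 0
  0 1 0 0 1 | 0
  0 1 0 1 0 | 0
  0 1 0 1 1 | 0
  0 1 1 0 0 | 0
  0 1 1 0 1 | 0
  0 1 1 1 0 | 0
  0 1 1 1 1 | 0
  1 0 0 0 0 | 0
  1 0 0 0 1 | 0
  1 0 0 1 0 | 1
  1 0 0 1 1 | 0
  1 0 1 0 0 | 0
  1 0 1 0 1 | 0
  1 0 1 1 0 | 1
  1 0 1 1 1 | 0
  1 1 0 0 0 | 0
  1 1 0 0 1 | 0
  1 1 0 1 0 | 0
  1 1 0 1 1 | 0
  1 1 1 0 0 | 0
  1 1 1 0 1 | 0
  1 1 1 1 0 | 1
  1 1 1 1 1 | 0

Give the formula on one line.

  (d & a) = 00000000000000000011001100110011
  ~e = 10101010101010101010101010101010
  ((d & a) & ~e) = 00000000000000000010001000100010
  ~b = 11111111000000001111111100000000
  (c | e) = 01011111010111110101111101011111
  (~b | (c | e)) = 11111111010111111111111101011111
  ((~b | (c | e)) & d) = 00110011000100110011001100010011
  (((d & a) & ~e) & ((~b | (c | e)) & d)) = 00000000000000000010001000000010

(((d & a) & ~e) & ((~b | (c | e)) & d))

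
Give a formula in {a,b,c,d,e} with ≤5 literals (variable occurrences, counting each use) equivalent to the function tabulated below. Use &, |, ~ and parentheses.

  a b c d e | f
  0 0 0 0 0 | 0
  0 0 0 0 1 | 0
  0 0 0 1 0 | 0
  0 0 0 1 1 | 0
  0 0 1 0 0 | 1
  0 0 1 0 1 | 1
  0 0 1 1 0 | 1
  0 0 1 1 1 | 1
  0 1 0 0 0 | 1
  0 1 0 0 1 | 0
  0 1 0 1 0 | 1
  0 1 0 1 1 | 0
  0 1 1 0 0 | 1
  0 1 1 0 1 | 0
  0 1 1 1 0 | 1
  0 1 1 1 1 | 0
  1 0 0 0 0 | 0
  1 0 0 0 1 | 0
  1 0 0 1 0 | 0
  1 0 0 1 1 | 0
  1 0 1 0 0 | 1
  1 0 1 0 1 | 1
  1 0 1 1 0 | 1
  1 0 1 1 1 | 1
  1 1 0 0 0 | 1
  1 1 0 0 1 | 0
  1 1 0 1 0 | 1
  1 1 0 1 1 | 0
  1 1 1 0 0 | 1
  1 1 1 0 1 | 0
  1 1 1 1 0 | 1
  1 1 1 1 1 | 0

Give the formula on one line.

((b & ~e) | (~b & c))

  ~e = 10101010101010101010101010101010
  (b & ~e) = 00000000101010100000000010101010
  ~b = 11111111000000001111111100000000
  (~b & c) = 00001111000000000000111100000000
  ((b & ~e) | (~b & c)) = 00001111101010100000111110101010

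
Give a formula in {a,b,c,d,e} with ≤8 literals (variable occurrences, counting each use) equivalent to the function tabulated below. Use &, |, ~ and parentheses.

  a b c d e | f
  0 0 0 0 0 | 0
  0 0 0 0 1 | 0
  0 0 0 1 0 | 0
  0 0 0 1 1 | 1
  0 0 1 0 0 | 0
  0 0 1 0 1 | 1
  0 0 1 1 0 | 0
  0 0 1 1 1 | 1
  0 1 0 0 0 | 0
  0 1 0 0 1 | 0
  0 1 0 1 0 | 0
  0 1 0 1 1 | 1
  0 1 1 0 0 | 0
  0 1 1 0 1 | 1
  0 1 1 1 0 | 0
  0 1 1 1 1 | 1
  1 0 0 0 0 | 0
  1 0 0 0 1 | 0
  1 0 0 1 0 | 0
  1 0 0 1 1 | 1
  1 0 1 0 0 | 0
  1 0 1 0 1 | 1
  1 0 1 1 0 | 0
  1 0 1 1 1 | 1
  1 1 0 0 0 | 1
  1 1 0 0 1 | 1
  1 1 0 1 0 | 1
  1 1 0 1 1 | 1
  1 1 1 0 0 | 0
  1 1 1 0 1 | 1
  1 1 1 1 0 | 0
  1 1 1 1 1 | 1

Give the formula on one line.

  ~c = 11110000111100001111000011110000
  (a & ~c) = 00000000000000001111000011110000
  ~e = 10101010101010101010101010101010
  (b | ~e) = 10101010111111111010101011111111
  ((a & ~c) & (b | ~e)) = 00000000000000001010000011110000
  (b & ((a & ~c) & (b | ~e))) = 00000000000000000000000011110000
  (c | d) = 00111111001111110011111100111111
  (e & (c | d)) = 00010101000101010001010100010101
  ((b & ((a & ~c) & (b | ~e))) | (e & (c | d))) = 00010101000101010001010111110101

((b & ((a & ~c) & (b | ~e))) | (e & (c | d)))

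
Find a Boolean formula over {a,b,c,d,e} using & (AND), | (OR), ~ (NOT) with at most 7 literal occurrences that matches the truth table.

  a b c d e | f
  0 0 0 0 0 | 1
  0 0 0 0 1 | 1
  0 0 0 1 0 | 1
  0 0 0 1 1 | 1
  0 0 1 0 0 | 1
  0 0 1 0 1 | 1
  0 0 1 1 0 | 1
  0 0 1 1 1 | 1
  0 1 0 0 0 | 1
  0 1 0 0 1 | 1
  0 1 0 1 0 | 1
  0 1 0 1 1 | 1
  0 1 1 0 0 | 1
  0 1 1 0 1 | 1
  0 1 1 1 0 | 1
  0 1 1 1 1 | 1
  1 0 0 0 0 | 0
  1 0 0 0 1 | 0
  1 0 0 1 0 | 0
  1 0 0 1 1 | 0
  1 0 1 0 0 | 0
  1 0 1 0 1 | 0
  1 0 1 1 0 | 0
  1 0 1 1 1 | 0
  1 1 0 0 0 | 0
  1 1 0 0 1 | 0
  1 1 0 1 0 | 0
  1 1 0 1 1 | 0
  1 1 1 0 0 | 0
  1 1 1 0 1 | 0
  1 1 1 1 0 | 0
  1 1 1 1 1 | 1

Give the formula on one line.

(~a | ((c & d) & (e & b)))

  ~a = 11111111111111110000000000000000
  (c & d) = 00000011000000110000001100000011
  (e & b) = 00000000010101010000000001010101
  ((c & d) & (e & b)) = 00000000000000010000000000000001
  (~a | ((c & d) & (e & b))) = 11111111111111110000000000000001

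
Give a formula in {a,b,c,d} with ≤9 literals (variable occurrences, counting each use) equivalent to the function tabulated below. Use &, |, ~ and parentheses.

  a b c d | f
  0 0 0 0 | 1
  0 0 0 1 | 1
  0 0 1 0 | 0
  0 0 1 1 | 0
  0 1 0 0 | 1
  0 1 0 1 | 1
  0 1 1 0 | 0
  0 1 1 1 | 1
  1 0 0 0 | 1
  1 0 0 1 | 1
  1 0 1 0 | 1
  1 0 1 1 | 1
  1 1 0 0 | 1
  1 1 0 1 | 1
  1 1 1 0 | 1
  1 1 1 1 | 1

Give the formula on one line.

  ~c = 1100110011001100
  (~c | a) = 1100110011111111
  (~c | b) = 1100111111001111
  (b & a) = 0000000000001111
  (c & (b & a)) = 0000000000000011
  (d | (c & (b & a))) = 0101010101010111
  ((~c | b) & (d | (c & (b & a)))) = 0100010101000111
  ((~c | a) | ((~c | b) & (d | (c & (b & a))))) = 1100110111111111

((~c | a) | ((~c | b) & (d | (c & (b & a)))))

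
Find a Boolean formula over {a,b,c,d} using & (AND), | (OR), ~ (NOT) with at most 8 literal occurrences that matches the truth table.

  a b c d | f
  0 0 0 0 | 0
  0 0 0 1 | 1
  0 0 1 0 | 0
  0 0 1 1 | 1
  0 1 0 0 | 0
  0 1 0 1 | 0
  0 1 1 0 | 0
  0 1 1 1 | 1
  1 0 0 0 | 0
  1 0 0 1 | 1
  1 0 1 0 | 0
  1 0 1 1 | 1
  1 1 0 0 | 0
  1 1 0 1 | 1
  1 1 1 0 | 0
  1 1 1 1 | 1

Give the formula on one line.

  ~c = 1100110011001100
  (~c | d) = 1101110111011101
  ~d = 1010101010101010
  (~d & b) = 0000101000001010
  ~b = 1111000011110000
  (a | ~b) = 1111000011111111
  (c | (a | ~b)) = 1111001111111111
  ((~d & b) | (c | (a | ~b))) = 1111101111111111
  ((~c | d) & ((~d & b) | (c | (a | ~b)))) = 1101100111011101
  (((~c | d) & ((~d & b) | (c | (a | ~b)))) & d) = 0101000101010101

(((~c | d) & ((~d & b) | (c | (a | ~b)))) & d)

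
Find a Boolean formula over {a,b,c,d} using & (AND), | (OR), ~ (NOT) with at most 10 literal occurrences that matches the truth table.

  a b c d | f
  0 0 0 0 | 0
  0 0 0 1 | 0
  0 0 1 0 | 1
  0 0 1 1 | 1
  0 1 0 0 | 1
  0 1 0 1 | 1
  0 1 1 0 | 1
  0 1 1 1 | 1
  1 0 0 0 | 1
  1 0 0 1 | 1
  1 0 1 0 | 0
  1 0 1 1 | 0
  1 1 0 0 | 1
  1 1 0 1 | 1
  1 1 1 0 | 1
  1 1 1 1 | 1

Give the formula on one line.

  ~d = 1010101010101010
  ~b = 1111000011110000
  (~d | ~b) = 1111101011111010
  (a | c) = 0011001111111111
  ((a | c) | b) = 0011111111111111
  ~c = 1100110011001100
  (((a | c) | b) & ~c) = 0000110011001100
  ((~d | ~b) & (((a | c) | b) & ~c)) = 0000100011001000
  ~a = 1111111100000000
  (~a & c) = 0011001100000000
  (b | (~a & c)) = 0011111100001111
  (((~d | ~b) & (((a | c) | b) & ~c)) | (b | (~a & c))) = 0011111111001111

(((~d | ~b) & (((a | c) | b) & ~c)) | (b | (~a & c)))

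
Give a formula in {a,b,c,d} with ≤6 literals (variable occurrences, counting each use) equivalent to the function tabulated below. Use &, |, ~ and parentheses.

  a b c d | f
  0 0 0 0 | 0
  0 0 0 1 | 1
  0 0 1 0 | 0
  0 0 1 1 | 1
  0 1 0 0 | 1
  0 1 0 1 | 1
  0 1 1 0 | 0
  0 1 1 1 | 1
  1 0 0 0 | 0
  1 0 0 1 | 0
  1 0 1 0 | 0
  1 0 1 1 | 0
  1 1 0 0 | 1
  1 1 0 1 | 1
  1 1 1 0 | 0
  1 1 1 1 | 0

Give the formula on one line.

((d & ~a) | (~c & b))

  ~a = 1111111100000000
  (d & ~a) = 0101010100000000
  ~c = 1100110011001100
  (~c & b) = 0000110000001100
  ((d & ~a) | (~c & b)) = 0101110100001100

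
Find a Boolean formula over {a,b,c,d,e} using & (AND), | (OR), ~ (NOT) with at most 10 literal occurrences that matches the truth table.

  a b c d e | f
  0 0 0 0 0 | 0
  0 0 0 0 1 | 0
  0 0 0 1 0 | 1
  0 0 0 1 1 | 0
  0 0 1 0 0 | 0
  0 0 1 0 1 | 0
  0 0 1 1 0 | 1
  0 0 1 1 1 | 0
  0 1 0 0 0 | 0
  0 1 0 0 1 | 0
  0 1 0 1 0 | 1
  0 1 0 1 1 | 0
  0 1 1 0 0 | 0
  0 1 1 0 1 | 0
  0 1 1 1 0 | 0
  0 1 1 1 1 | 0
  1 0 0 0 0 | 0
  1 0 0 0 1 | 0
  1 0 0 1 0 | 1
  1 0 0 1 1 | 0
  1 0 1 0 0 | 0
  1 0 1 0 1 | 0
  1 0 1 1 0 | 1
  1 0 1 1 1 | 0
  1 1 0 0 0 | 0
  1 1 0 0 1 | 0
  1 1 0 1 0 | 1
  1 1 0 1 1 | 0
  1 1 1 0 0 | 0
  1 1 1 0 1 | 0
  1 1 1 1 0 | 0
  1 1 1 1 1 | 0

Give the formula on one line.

  ~b = 11111111000000001111111100000000
  ~e = 10101010101010101010101010101010
  (~b & ~e) = 10101010000000001010101000000000
  ((~b & ~e) & d) = 00100010000000000010001000000000
  (b & d) = 00000000001100110000000000110011
  (~e & (b & d)) = 00000000001000100000000000100010
  ~c = 11110000111100001111000011110000
  ((~e & (b & d)) & ~c) = 00000000001000000000000000100000
  (((~b & ~e) & d) | ((~e & (b & d)) & ~c)) = 00100010001000000010001000100000

(((~b & ~e) & d) | ((~e & (b & d)) & ~c))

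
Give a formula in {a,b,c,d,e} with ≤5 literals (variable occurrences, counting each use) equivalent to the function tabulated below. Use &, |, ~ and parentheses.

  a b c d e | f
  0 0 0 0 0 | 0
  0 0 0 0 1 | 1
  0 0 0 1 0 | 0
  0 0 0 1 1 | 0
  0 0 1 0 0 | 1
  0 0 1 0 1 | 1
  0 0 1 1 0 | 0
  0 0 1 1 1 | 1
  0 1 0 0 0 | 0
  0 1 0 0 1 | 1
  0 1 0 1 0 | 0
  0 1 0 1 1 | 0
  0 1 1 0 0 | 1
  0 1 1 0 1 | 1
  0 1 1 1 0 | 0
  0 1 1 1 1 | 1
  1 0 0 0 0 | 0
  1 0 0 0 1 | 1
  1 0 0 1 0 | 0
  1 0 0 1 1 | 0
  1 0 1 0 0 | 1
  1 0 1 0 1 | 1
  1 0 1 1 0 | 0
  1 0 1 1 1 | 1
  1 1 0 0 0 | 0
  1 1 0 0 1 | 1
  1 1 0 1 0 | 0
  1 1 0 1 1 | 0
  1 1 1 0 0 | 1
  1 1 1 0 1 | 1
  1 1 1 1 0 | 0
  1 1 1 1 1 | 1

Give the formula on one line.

  (c | e) = 01011111010111110101111101011111
  ~d = 11001100110011001100110011001100
  ((c | e) & ~d) = 01001100010011000100110001001100
  (c & e) = 00000101000001010000010100000101
  (((c | e) & ~d) | (c & e)) = 01001101010011010100110101001101

(((c | e) & ~d) | (c & e))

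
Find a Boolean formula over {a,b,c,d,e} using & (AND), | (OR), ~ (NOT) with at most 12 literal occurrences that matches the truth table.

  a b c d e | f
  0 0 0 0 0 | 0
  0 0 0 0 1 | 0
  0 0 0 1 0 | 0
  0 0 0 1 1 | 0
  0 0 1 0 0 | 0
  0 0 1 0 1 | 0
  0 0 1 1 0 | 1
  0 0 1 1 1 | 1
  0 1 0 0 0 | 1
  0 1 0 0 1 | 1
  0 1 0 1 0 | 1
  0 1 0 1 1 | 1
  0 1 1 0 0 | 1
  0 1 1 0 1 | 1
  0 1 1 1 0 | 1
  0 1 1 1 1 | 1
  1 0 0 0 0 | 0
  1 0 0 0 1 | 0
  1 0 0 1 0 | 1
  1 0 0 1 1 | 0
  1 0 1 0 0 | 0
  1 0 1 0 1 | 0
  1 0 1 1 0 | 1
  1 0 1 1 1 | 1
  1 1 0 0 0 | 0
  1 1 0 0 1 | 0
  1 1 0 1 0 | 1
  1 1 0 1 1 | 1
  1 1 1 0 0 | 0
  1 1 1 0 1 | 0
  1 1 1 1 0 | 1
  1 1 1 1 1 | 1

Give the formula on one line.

(((d & (c | a)) & ((~d | (~e | b)) | c)) | (~a & b))

  (c | a) = 00001111000011111111111111111111
  (d & (c | a)) = 00000011000000110011001100110011
  ~d = 11001100110011001100110011001100
  ~e = 10101010101010101010101010101010
  (~e | b) = 10101010111111111010101011111111
  (~d | (~e | b)) = 11101110111111111110111011111111
  ((~d | (~e | b)) | c) = 11101111111111111110111111111111
  ((d & (c | a)) & ((~d | (~e | b)) | c)) = 00000011000000110010001100110011
  ~a = 11111111111111110000000000000000
  (~a & b) = 00000000111111110000000000000000
  (((d & (c | a)) & ((~d | (~e | b)) | c)) | (~a & b)) = 00000011111111110010001100110011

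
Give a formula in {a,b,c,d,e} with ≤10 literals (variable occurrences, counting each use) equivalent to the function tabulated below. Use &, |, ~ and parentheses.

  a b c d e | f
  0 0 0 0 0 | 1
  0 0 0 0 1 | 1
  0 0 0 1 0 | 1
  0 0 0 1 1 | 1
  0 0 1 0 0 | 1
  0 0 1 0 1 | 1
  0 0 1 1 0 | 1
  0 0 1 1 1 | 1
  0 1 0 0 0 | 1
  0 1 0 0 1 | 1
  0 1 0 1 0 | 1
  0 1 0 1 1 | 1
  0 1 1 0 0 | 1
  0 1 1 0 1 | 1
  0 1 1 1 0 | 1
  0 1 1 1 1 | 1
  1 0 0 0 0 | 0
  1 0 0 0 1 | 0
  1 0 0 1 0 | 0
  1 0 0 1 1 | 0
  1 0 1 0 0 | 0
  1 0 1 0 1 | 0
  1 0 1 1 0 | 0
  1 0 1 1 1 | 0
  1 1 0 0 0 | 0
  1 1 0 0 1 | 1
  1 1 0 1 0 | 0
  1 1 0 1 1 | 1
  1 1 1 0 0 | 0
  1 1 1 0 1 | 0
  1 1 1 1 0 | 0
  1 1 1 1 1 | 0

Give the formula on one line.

((((~c | ((d | a) & ~a)) & e) & b) | ~a)

  ~c = 11110000111100001111000011110000
  (d | a) = 00110011001100111111111111111111
  ~a = 11111111111111110000000000000000
  ((d | a) & ~a) = 00110011001100110000000000000000
  (~c | ((d | a) & ~a)) = 11110011111100111111000011110000
  ((~c | ((d | a) & ~a)) & e) = 01010001010100010101000001010000
  (((~c | ((d | a) & ~a)) & e) & b) = 00000000010100010000000001010000
  ((((~c | ((d | a) & ~a)) & e) & b) | ~a) = 11111111111111110000000001010000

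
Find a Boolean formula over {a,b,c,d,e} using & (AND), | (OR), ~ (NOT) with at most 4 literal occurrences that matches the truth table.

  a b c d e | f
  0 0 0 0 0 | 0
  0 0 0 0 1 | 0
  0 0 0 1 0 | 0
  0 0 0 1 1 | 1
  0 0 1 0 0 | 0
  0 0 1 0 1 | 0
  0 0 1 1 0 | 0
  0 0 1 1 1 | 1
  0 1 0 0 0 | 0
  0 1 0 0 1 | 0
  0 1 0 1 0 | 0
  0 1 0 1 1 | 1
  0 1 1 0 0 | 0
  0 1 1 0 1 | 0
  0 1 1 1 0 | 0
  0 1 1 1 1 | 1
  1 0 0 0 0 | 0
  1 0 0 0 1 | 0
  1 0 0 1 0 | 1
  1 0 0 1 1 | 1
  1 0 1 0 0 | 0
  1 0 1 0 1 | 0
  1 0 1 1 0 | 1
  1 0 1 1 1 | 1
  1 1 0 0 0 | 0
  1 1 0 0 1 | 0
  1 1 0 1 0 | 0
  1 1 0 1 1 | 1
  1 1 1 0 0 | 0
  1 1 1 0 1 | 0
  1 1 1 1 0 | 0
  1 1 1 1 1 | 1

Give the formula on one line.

  ~b = 11111111000000001111111100000000
  (~b & a) = 00000000000000001111111100000000
  ((~b & a) | e) = 01010101010101011111111101010101
  (d & ((~b & a) | e)) = 00010001000100010011001100010001

(d & ((~b & a) | e))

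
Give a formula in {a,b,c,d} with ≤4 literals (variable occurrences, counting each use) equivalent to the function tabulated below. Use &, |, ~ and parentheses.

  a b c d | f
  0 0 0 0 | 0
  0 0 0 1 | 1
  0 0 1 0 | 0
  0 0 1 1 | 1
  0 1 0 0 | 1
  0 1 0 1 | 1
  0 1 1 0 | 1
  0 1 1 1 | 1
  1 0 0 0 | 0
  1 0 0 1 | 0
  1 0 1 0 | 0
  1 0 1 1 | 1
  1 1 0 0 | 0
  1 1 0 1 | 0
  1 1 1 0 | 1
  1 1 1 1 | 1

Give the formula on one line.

  (d | b) = 0101111101011111
  ~a = 1111111100000000
  (~a | c) = 1111111100110011
  ((d | b) & (~a | c)) = 0101111100010011

((d | b) & (~a | c))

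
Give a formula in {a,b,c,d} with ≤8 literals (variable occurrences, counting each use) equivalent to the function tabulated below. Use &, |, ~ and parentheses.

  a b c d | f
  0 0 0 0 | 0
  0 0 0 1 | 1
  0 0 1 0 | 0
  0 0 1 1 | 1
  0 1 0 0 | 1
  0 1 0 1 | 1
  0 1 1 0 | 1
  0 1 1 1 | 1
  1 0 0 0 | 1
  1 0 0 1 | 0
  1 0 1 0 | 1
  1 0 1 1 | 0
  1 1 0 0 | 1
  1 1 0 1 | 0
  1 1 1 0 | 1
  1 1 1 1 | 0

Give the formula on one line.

((a & (~d | (~a & ~c))) | ((d | b) & ~a))

  ~d = 1010101010101010
  ~a = 1111111100000000
  ~c = 1100110011001100
  (~a & ~c) = 1100110000000000
  (~d | (~a & ~c)) = 1110111010101010
  (a & (~d | (~a & ~c))) = 0000000010101010
  (d | b) = 0101111101011111
  ((d | b) & ~a) = 0101111100000000
  ((a & (~d | (~a & ~c))) | ((d | b) & ~a)) = 0101111110101010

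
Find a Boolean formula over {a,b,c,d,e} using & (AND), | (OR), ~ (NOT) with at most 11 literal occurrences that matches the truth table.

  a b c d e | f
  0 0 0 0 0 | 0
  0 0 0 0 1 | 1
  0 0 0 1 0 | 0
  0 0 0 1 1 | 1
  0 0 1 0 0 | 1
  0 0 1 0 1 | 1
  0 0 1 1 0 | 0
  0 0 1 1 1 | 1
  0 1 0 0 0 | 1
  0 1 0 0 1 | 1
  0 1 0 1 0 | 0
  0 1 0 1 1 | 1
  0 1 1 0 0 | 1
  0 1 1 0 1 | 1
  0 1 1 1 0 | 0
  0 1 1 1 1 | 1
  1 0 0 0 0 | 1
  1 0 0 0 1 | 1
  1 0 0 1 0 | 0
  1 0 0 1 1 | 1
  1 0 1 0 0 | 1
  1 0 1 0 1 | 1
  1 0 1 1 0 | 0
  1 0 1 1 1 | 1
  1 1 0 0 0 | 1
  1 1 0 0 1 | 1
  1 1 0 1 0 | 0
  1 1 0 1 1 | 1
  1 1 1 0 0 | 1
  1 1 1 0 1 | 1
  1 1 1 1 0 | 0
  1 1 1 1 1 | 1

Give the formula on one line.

  ~d = 11001100110011001100110011001100
  (c | a) = 00001111000011111111111111111111
  ~b = 11111111000000001111111100000000
  (e & ~b) = 01010101000000000101010100000000
  ~e = 10101010101010101010101010101010
  (~e & b) = 00000000101010100000000010101010
  ((e & ~b) | (~e & b)) = 01010101101010100101010110101010
  ((c | a) | ((e & ~b) | (~e & b))) = 01011111101011111111111111111111
  (~d & ((c | a) | ((e & ~b) | (~e & b)))) = 01001100100011001100110011001100
  (e | (~d & ((c | a) | ((e & ~b) | (~e & b))))) = 01011101110111011101110111011101

(e | (~d & ((c | a) | ((e & ~b) | (~e & b)))))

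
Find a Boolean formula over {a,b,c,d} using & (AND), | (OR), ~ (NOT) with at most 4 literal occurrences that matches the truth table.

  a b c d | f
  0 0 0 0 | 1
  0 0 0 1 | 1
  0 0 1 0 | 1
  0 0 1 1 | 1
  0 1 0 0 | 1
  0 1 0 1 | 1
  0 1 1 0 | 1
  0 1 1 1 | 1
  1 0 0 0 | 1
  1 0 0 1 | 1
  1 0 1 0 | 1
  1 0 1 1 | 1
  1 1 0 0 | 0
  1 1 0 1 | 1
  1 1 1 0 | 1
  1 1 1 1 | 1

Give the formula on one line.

  ~b = 1111000011110000
  ~a = 1111111100000000
  (~a | d) = 1111111101010101
  (~b | (~a | d)) = 1111111111110101
  ((~b | (~a | d)) | c) = 1111111111110111

((~b | (~a | d)) | c)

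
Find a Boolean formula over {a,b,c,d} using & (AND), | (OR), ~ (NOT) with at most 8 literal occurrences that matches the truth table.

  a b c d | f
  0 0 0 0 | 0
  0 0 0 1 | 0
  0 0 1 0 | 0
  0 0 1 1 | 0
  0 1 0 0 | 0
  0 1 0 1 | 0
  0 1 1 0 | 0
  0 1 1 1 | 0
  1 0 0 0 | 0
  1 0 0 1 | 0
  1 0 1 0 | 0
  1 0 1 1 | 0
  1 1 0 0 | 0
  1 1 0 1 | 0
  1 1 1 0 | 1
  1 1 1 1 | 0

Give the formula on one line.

  ~c = 1100110011001100
  (~c | b) = 1100111111001111
  ~b = 1111000011110000
  ((~c | b) & ~b) = 1100000011000000
  (((~c | b) & ~b) | a) = 1100000011111111
  (b & c) = 0000001100000011
  ~d = 1010101010101010
  (~d | ~c) = 1110111011101110
  ((b & c) & (~d | ~c)) = 0000001000000010
  ((((~c | b) & ~b) | a) & ((b & c) & (~d | ~c))) = 0000000000000010

((((~c | b) & ~b) | a) & ((b & c) & (~d | ~c)))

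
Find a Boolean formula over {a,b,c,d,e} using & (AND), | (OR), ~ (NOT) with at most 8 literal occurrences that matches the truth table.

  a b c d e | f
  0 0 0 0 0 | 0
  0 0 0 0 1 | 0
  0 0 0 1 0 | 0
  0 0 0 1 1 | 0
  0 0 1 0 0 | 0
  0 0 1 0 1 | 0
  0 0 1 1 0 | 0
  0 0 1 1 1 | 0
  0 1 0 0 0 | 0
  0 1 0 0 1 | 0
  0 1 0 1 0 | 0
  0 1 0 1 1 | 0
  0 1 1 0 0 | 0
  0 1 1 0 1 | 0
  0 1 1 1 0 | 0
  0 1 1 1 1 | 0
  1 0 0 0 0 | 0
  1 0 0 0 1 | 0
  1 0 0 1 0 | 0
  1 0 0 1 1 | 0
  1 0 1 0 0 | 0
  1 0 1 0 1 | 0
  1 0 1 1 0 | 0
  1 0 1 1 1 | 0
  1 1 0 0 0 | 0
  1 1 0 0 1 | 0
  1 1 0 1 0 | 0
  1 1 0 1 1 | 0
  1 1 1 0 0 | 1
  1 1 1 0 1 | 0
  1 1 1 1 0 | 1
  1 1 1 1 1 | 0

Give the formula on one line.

  ~a = 11111111111111110000000000000000
  (b & ~a) = 00000000111111110000000000000000
  ~e = 10101010101010101010101010101010
  ((b & ~a) | ~e) = 10101010111111111010101010101010
  (a & ((b & ~a) | ~e)) = 00000000000000001010101010101010
  ((a & ((b & ~a) | ~e)) & b) = 00000000000000000000000010101010
  (d & e) = 00010001000100010001000100010001
  ((d & e) | c) = 00011111000111110001111100011111
  (((a & ((b & ~a) | ~e)) & b) & ((d & e) | c)) = 00000000000000000000000000001010

(((a & ((b & ~a) | ~e)) & b) & ((d & e) | c))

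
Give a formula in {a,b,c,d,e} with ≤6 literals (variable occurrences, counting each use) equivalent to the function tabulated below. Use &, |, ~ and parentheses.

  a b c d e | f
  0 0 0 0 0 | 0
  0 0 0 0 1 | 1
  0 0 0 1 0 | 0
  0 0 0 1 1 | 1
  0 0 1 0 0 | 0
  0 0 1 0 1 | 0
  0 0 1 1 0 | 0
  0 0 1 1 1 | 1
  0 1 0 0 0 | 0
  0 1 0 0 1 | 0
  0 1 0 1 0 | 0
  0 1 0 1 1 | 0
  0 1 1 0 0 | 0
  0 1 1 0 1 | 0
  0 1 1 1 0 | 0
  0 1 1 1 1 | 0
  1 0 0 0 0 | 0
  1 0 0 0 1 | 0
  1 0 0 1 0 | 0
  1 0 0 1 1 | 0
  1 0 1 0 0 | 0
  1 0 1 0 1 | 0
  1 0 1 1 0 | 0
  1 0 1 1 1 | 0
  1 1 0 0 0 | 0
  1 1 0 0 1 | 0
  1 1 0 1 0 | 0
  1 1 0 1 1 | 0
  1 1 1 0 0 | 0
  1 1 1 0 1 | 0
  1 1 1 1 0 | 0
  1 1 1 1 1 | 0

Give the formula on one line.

(((~c | d) & (~a & e)) & ~b)

  ~c = 11110000111100001111000011110000
  (~c | d) = 11110011111100111111001111110011
  ~a = 11111111111111110000000000000000
  (~a & e) = 01010101010101010000000000000000
  ((~c | d) & (~a & e)) = 01010001010100010000000000000000
  ~b = 11111111000000001111111100000000
  (((~c | d) & (~a & e)) & ~b) = 01010001000000000000000000000000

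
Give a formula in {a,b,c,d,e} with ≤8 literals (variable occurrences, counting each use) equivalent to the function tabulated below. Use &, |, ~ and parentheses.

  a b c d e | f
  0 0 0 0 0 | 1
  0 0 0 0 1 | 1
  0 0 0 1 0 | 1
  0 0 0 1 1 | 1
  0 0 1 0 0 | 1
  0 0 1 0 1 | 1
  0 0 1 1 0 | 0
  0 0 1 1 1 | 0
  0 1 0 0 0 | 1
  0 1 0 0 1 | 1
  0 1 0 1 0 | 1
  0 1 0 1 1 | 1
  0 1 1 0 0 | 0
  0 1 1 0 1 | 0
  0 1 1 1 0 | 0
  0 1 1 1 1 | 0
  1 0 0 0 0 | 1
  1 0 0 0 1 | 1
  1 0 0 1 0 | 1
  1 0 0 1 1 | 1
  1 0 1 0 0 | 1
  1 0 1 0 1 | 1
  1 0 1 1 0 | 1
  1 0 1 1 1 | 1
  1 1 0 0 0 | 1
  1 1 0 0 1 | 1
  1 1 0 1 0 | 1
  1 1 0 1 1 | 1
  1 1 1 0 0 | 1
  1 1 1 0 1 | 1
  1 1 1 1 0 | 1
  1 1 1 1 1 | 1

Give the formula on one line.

((((~b & a) | (a & (b | ~e))) | (~d & ~b)) | ~c)

  ~b = 11111111000000001111111100000000
  (~b & a) = 00000000000000001111111100000000
  ~e = 10101010101010101010101010101010
  (b | ~e) = 10101010111111111010101011111111
  (a & (b | ~e)) = 00000000000000001010101011111111
  ((~b & a) | (a & (b | ~e))) = 00000000000000001111111111111111
  ~d = 11001100110011001100110011001100
  (~d & ~b) = 11001100000000001100110000000000
  (((~b & a) | (a & (b | ~e))) | (~d & ~b)) = 11001100000000001111111111111111
  ~c = 11110000111100001111000011110000
  ((((~b & a) | (a & (b | ~e))) | (~d & ~b)) | ~c) = 11111100111100001111111111111111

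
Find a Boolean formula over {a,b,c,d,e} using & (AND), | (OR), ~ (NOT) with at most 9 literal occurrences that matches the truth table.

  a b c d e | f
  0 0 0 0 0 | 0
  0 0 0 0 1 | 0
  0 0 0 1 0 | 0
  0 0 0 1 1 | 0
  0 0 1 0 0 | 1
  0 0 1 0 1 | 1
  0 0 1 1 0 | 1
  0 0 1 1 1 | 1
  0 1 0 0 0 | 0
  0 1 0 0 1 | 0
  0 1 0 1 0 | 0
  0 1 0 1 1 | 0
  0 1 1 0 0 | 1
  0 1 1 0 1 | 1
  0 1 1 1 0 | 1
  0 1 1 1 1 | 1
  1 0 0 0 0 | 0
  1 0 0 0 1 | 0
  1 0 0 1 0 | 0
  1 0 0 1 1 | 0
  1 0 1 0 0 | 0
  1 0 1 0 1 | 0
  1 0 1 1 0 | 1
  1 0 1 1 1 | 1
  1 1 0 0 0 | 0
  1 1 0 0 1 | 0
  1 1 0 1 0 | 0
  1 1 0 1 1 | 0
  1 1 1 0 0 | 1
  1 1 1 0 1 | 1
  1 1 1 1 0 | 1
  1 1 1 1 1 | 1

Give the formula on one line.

  ~c = 11110000111100001111000011110000
  (d | b) = 00110011111111110011001111111111
  (~c | (d | b)) = 11110011111111111111001111111111
  ~a = 11111111111111110000000000000000
  ~e = 10101010101010101010101010101010
  ~d = 11001100110011001100110011001100
  (~e | ~d) = 11101110111011101110111011101110
  (c | (~e | ~d)) = 11101111111011111110111111101111
  (~a & (c | (~e | ~d))) = 11101111111011110000000000000000
  ((~c | (d | b)) | (~a & (c | (~e | ~d)))) = 11111111111111111111001111111111
  (c & ((~c | (d | b)) | (~a & (c | (~e | ~d))))) = 00001111000011110000001100001111

(c & ((~c | (d | b)) | (~a & (c | (~e | ~d)))))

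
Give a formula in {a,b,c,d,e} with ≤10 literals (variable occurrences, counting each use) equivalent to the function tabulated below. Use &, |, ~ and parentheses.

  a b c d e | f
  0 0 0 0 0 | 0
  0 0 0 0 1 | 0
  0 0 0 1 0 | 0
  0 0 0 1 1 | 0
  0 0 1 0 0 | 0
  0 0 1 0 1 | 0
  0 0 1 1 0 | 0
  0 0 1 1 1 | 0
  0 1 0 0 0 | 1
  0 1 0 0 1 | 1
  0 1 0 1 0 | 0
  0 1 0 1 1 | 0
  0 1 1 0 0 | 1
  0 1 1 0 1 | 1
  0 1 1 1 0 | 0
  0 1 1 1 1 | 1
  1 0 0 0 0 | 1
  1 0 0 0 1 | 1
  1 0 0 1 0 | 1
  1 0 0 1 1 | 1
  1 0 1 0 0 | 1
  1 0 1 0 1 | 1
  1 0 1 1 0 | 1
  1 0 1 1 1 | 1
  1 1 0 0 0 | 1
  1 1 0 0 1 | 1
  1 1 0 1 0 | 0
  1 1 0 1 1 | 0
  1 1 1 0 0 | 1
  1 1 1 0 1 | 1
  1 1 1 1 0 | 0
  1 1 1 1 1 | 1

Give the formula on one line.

  ~d = 11001100110011001100110011001100
  (e & c) = 00000101000001010000010100000101
  (b & (e & c)) = 00000000000001010000000000000101
  (~d | (b & (e & c))) = 11001100110011011100110011001101
  ~b = 11111111000000001111111100000000
  ((~d | (b & (e & c))) | ~b) = 11111111110011011111111111001101
  (b | a) = 00000000111111111111111111111111
  (((~d | (b & (e & c))) | ~b) & (b | a)) = 00000000110011011111111111001101

(((~d | (b & (e & c))) | ~b) & (b | a))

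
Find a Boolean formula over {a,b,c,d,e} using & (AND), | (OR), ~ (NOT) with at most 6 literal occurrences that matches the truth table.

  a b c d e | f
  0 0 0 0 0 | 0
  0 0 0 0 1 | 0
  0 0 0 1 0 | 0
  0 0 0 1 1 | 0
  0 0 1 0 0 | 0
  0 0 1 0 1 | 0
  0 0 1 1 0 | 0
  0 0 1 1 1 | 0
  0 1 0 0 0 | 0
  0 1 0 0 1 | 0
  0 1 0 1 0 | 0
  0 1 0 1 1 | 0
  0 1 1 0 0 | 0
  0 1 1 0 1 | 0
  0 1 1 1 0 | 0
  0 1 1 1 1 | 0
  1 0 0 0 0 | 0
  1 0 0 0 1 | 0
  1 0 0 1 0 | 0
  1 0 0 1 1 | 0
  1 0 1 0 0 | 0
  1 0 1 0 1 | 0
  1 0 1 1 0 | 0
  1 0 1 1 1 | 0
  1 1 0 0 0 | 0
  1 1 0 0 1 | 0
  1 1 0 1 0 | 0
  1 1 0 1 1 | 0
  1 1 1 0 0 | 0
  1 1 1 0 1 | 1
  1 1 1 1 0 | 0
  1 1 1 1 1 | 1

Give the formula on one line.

  (a & e) = 00000000000000000101010101010101
  ((a & e) & c) = 00000000000000000000010100000101
  (b & ((a & e) & c)) = 00000000000000000000000000000101

(b & ((a & e) & c))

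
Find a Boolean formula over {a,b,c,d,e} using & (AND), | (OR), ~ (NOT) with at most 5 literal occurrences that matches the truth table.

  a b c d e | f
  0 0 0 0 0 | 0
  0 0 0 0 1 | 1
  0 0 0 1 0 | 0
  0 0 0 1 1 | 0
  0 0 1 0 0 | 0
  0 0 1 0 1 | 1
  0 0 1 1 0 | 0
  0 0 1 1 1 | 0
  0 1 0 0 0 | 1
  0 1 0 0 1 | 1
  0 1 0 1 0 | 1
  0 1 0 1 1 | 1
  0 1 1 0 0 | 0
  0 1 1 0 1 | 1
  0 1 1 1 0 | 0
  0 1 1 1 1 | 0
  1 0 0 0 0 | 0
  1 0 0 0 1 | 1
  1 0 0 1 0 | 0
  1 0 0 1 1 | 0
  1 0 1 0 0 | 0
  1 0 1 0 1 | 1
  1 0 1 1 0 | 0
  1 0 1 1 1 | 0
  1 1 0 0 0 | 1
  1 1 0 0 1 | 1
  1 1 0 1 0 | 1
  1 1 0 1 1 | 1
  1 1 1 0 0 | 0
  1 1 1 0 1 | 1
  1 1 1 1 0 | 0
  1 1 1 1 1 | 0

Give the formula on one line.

((~c & b) | (~d & e))

  ~c = 11110000111100001111000011110000
  (~c & b) = 00000000111100000000000011110000
  ~d = 11001100110011001100110011001100
  (~d & e) = 01000100010001000100010001000100
  ((~c & b) | (~d & e)) = 01000100111101000100010011110100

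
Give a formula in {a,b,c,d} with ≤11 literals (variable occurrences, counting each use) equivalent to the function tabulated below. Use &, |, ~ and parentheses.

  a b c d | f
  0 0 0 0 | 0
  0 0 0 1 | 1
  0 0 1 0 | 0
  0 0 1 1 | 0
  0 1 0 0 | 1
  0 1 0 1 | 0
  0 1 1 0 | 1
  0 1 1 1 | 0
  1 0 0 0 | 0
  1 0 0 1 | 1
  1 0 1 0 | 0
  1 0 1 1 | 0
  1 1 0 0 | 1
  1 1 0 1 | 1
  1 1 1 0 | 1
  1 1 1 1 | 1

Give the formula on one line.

((((d | c) & ~c) & ~b) | ((~d & b) | (b & a)))

  (d | c) = 0111011101110111
  ~c = 1100110011001100
  ((d | c) & ~c) = 0100010001000100
  ~b = 1111000011110000
  (((d | c) & ~c) & ~b) = 0100000001000000
  ~d = 1010101010101010
  (~d & b) = 0000101000001010
  (b & a) = 0000000000001111
  ((~d & b) | (b & a)) = 0000101000001111
  ((((d | c) & ~c) & ~b) | ((~d & b) | (b & a))) = 0100101001001111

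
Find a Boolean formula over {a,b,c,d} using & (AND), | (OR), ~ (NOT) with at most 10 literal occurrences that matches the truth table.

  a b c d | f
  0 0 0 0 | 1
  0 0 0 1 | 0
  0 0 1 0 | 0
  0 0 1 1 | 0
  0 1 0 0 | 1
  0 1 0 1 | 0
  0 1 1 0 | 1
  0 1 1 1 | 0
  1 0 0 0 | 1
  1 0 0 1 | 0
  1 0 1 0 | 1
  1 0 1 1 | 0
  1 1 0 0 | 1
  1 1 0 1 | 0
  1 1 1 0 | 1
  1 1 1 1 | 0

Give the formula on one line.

  ~d = 1010101010101010
  ~b = 1111000011110000
  (d & ~b) = 0101000001010000
  ~a = 1111111100000000
  ~c = 1100110011001100
  (~a & ~c) = 1100110000000000
  ((d & ~b) | (~a & ~c)) = 1101110001010000
  (~c | b) = 1100111111001111
  ((~c | b) | a) = 1100111111111111
  (((d & ~b) | (~a & ~c)) | ((~c | b) | a)) = 1101111111111111
  (~d & (((d & ~b) | (~a & ~c)) | ((~c | b) | a))) = 1000101010101010

(~d & (((d & ~b) | (~a & ~c)) | ((~c | b) | a)))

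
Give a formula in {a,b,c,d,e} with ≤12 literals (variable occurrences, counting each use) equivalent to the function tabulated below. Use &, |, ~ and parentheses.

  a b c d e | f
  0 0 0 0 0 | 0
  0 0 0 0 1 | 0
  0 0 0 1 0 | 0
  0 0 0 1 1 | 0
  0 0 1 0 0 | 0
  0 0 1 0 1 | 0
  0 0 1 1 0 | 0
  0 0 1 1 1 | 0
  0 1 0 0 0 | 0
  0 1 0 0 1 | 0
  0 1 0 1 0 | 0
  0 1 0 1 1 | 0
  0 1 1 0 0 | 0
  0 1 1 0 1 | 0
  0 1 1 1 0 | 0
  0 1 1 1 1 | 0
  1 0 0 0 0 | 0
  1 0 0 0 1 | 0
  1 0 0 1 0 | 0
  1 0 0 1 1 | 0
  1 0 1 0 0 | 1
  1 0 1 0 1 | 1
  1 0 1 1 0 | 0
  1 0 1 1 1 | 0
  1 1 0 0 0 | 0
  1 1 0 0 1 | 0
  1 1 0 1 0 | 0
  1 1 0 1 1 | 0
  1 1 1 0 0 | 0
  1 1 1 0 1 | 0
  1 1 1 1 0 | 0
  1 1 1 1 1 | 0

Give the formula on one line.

(c & ((~b & ((d | (a & ~e)) | (a & c))) & (~d | b)))

  ~b = 11111111000000001111111100000000
  ~e = 10101010101010101010101010101010
  (a & ~e) = 00000000000000001010101010101010
  (d | (a & ~e)) = 00110011001100111011101110111011
  (a & c) = 00000000000000000000111100001111
  ((d | (a & ~e)) | (a & c)) = 00110011001100111011111110111111
  (~b & ((d | (a & ~e)) | (a & c))) = 00110011000000001011111100000000
  ~d = 11001100110011001100110011001100
  (~d | b) = 11001100111111111100110011111111
  ((~b & ((d | (a & ~e)) | (a & c))) & (~d | b)) = 00000000000000001000110000000000
  (c & ((~b & ((d | (a & ~e)) | (a & c))) & (~d | b))) = 00000000000000000000110000000000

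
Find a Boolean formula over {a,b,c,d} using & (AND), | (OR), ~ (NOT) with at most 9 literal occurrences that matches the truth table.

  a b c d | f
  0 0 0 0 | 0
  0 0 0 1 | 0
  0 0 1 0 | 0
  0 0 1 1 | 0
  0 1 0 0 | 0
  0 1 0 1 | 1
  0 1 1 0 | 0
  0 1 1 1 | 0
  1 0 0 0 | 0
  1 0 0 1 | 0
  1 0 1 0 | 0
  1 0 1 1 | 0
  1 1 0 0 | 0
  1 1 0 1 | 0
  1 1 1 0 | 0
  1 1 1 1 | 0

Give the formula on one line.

((~a & ((~b & (~a | (~c & a))) | (b & d))) & (~c & b))

  ~a = 1111111100000000
  ~b = 1111000011110000
  ~c = 1100110011001100
  (~c & a) = 0000000011001100
  (~a | (~c & a)) = 1111111111001100
  (~b & (~a | (~c & a))) = 1111000011000000
  (b & d) = 0000010100000101
  ((~b & (~a | (~c & a))) | (b & d)) = 1111010111000101
  (~a & ((~b & (~a | (~c & a))) | (b & d))) = 1111010100000000
  (~c & b) = 0000110000001100
  ((~a & ((~b & (~a | (~c & a))) | (b & d))) & (~c & b)) = 0000010000000000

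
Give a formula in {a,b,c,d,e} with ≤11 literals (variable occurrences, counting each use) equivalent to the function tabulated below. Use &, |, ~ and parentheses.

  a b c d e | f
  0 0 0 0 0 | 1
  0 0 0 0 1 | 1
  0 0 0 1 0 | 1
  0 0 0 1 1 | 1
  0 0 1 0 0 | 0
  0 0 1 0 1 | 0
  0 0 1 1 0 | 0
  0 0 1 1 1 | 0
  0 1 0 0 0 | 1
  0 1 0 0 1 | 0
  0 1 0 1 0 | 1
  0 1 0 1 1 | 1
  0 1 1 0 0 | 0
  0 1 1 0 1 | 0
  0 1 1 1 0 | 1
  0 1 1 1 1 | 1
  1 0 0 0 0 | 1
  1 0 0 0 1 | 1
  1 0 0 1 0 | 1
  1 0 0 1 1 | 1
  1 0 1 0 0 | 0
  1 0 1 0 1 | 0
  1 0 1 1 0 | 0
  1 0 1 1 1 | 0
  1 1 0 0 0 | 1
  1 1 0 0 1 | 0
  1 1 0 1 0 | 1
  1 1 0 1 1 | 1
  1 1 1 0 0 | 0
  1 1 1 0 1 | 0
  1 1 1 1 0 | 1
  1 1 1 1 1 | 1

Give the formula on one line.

((((d | (~e | ~b)) | ((a & e) & c)) & ~c) | (d & b))

  ~e = 10101010101010101010101010101010
  ~b = 11111111000000001111111100000000
  (~e | ~b) = 11111111101010101111111110101010
  (d | (~e | ~b)) = 11111111101110111111111110111011
  (a & e) = 00000000000000000101010101010101
  ((a & e) & c) = 00000000000000000000010100000101
  ((d | (~e | ~b)) | ((a & e) & c)) = 11111111101110111111111110111111
  ~c = 11110000111100001111000011110000
  (((d | (~e | ~b)) | ((a & e) & c)) & ~c) = 11110000101100001111000010110000
  (d & b) = 00000000001100110000000000110011
  ((((d | (~e | ~b)) | ((a & e) & c)) & ~c) | (d & b)) = 11110000101100111111000010110011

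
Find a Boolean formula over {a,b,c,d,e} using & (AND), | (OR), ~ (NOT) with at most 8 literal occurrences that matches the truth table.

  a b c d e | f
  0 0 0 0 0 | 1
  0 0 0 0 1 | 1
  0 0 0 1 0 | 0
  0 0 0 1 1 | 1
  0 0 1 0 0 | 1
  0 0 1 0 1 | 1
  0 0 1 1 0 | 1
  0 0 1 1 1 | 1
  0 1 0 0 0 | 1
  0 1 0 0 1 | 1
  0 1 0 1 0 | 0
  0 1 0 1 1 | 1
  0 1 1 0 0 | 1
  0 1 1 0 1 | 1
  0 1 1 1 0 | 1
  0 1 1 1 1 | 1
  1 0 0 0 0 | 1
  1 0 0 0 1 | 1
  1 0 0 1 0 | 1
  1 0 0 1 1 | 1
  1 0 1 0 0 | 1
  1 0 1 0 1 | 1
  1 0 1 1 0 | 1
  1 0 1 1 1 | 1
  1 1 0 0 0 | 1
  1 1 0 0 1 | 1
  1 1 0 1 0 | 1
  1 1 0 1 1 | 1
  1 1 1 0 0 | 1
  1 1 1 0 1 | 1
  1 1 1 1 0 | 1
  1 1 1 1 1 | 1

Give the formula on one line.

((((e & d) | ~d) | (e | c)) | a)

  (e & d) = 00010001000100010001000100010001
  ~d = 11001100110011001100110011001100
  ((e & d) | ~d) = 11011101110111011101110111011101
  (e | c) = 01011111010111110101111101011111
  (((e & d) | ~d) | (e | c)) = 11011111110111111101111111011111
  ((((e & d) | ~d) | (e | c)) | a) = 11011111110111111111111111111111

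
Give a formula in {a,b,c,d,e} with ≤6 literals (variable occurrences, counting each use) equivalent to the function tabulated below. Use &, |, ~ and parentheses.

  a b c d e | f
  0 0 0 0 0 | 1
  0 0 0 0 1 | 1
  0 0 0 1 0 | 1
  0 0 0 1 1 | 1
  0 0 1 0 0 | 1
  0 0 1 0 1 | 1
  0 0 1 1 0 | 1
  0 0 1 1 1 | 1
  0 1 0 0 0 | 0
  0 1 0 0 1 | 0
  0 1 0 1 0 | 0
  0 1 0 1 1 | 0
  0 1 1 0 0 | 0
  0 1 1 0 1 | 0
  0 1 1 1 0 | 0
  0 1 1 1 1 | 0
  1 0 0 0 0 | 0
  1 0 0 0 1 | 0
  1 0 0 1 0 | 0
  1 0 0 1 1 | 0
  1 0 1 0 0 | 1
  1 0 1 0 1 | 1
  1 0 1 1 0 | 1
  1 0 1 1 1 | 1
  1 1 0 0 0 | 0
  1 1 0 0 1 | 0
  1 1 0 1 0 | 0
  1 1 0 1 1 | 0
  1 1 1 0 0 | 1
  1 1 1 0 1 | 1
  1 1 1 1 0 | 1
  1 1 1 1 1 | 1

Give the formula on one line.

((~a | c) & (((a & c) | ~b) | a))

  ~a = 11111111111111110000000000000000
  (~a | c) = 11111111111111110000111100001111
  (a & c) = 00000000000000000000111100001111
  ~b = 11111111000000001111111100000000
  ((a & c) | ~b) = 11111111000000001111111100001111
  (((a & c) | ~b) | a) = 11111111000000001111111111111111
  ((~a | c) & (((a & c) | ~b) | a)) = 11111111000000000000111100001111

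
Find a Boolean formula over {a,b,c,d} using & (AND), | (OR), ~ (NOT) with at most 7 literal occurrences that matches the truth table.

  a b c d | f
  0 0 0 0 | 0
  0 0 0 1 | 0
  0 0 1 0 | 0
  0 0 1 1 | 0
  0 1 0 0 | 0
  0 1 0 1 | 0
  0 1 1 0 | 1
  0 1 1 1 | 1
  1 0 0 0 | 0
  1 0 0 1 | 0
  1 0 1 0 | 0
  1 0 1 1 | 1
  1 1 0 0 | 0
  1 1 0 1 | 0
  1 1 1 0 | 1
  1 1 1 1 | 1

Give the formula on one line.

  (d & a) = 0000000001010101
  (b | (d & a)) = 0000111101011111
  (c & (b | (d & a))) = 0000001100010011

(c & (b | (d & a)))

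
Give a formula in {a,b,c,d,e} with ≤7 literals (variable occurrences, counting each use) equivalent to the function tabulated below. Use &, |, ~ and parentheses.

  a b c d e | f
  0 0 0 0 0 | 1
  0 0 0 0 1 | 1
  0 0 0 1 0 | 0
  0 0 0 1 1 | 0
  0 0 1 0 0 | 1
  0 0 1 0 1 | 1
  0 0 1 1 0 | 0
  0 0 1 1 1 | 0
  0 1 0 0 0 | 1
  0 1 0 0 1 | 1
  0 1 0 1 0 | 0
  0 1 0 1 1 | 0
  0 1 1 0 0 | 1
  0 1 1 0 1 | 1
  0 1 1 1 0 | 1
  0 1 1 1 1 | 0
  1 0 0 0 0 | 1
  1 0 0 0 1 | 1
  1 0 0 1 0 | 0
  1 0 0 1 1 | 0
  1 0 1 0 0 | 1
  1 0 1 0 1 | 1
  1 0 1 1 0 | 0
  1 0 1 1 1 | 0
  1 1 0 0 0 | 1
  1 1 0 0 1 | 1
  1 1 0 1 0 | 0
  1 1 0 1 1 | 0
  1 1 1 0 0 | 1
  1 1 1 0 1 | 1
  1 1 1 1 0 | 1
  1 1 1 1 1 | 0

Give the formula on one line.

  ~d = 11001100110011001100110011001100
  ~e = 10101010101010101010101010101010
  (c & b) = 00000000000011110000000000001111
  (~e & (c & b)) = 00000000000010100000000000001010
  (~d | (~e & (c & b))) = 11001100110011101100110011001110

(~d | (~e & (c & b)))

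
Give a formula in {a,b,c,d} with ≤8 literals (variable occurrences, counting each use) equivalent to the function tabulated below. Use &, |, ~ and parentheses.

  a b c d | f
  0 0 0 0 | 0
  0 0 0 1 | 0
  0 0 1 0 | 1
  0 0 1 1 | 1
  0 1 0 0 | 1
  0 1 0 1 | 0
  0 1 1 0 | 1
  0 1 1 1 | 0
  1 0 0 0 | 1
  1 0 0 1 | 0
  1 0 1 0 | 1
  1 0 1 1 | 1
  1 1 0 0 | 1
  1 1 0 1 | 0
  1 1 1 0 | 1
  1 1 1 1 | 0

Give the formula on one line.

((((a & ~b) | b) & ~d) | (c & ((~a | c) & ~b)))

  ~b = 1111000011110000
  (a & ~b) = 0000000011110000
  ((a & ~b) | b) = 0000111111111111
  ~d = 1010101010101010
  (((a & ~b) | b) & ~d) = 0000101010101010
  ~a = 1111111100000000
  (~a | c) = 1111111100110011
  ((~a | c) & ~b) = 1111000000110000
  (c & ((~a | c) & ~b)) = 0011000000110000
  ((((a & ~b) | b) & ~d) | (c & ((~a | c) & ~b))) = 0011101010111010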